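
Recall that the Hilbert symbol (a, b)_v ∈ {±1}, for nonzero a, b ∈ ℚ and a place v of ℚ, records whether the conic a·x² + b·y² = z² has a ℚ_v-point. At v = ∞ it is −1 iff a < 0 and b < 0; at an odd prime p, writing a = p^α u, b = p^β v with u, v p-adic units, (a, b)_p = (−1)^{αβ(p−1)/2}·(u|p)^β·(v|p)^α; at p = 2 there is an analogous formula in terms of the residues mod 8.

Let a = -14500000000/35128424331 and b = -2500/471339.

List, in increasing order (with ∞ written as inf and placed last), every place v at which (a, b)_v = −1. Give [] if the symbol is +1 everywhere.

[29, inf]

Mod squares: a ≡ -1595, b ≡ -11. Check v ∈ {∞, 2, 3, 5, 7, 11, 13, 23, 29}.
v=11: a=11^-1·(≡4), b=11^-1·(≡2) mod 11; (4|11)=+1, (2|11)=-1; (−1)^{-1·-1·5}·(+1)^-1·(-1)^-1 = +1.
v=3: a=3^-6·(≡1), b=3^-4·(≡1) mod 3; (1|3)=+1, (1|3)=+1; (−1)^{-6·-4·1}·(+1)^-4·(+1)^-6 = +1.
v=7: a=7^-2·(≡2), b=7^0·(≡6) mod 7; (2|7)=+1, (6|7)=-1; (−1)^{-2·0·3}·(+1)^0·(-1)^-2 = +1.
v=13: a=13^-2·(≡4), b=13^0·(≡2) mod 13; (4|13)=+1, (2|13)=-1; (−1)^{-2·0·6}·(+1)^0·(-1)^-2 = +1.
v=2: v_2(a)=8, v_2(b)=2; units ≡ 5, 5 (mod 8); ε·ε+αω+βω = 0·0+8·1+2·1 ≡ 0  ⇒  (a,b)_2 = +1.
v=∞: -1595 < 0 and -11 < 0  ⇒  (a,b)_∞ = -1.
v=23: a=23^-2·(≡19), b=23^-2·(≡18) mod 23; (19|23)=-1, (18|23)=+1; (−1)^{-2·-2·11}·(-1)^-2·(+1)^-2 = +1.
v=29: a=29^1·(≡19), b=29^0·(≡26) mod 29; (19|29)=-1, (26|29)=-1; (−1)^{1·0·14}·(-1)^0·(-1)^1 = -1.
v=5: a=5^9·(≡1), b=5^4·(≡4) mod 5; (1|5)=+1, (4|5)=+1; (−1)^{9·4·2}·(+1)^4·(+1)^9 = +1.
Ram(-1595, -11) = {29, ∞}; no ℚ_29-point on the conic.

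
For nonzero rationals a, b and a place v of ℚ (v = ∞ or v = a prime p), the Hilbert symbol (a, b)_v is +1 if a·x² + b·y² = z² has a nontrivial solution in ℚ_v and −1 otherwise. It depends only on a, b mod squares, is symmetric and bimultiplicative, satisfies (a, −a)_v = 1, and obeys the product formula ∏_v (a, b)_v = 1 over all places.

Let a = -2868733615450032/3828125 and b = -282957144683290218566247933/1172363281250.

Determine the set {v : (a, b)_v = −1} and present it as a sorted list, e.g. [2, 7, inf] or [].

[11, 19, 23, 41, 43, inf]

(a, b) ≡ (-1842335, -874) mod (ℚ^×)²; places V = {2, 3, 5, 7, 11, 19, 23, 41, 43, ∞}.
(a,b)_3: α=6, u≡1; β=10, v≡2 (mod 3); (1|3)=+1, (2|3)=-1; sign (−1)^0·+1^10·-1^6 = +1.
(a,b)_19: α=3, u≡16; β=5, v≡9 (mod 19); (16|19)=+1, (9|19)=+1; sign (−1)^1·+1^5·+1^3 = -1.
(a,b)_∞: sgn(-1842335)=−, sgn(-874)=−, so -1.
(a,b)_5: α=-7, u≡2; β=-12, v≡1 (mod 5); (2|5)=-1, (1|5)=+1; sign (−1)^0·-1^-12·+1^-7 = +1.
(a,b)_23: α=0, u≡7; β=1, v≡3 (mod 23); (7|23)=-1, (3|23)=+1; sign (−1)^0·-1^1·+1^0 = -1.
(a,b)_2: α=4, β=-1; u≡1, v≡3 (mod 8); ε(u)ε(v)=0·1, αω(v)=4·1, βω(u)=-1·0; sum ≡ 0  ⇒  +1.
(a,b)_43: α=3, u≡5; β=4, v≡26 (mod 43); (5|43)=-1, (26|43)=-1; sign (−1)^0·-1^4·-1^3 = -1.
(a,b)_11: α=1, u≡4; β=4, v≡6 (mod 11); (4|11)=+1, (6|11)=-1; sign (−1)^0·+1^4·-1^1 = -1.
(a,b)_41: α=1, u≡32; β=2, v≡6 (mod 41); (32|41)=+1, (6|41)=-1; sign (−1)^0·+1^2·-1^1 = -1.
(a,b)_7: α=-2, u≡4; β=-4, v≡1 (mod 7); (4|7)=+1, (1|7)=+1; sign (−1)^0·+1^-4·+1^-2 = +1.
Ram(-1842335, -874) = {11, 19, 23, 41, 43, ∞}; no ℚ_11-point on the conic.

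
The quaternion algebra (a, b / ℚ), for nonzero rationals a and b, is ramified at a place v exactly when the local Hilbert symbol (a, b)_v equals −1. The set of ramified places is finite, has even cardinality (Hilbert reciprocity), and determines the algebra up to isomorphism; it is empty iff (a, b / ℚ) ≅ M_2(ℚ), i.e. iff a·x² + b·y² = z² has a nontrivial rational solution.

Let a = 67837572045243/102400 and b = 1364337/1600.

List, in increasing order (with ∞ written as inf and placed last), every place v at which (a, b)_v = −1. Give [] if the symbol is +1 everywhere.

Mod squares: a ≡ 4123, b ≡ 897. Check v ∈ {∞, 2, 3, 5, 7, 11, 13, 19, 23, 31}.
v=7: a=7^1·(≡4), b=7^0·(≡4) mod 7; (4|7)=+1, (4|7)=+1; (−1)^{1·0·3}·(+1)^0·(+1)^1 = +1.
v=∞: 4123 > 0 and 897 > 0  ⇒  (a,b)_∞ = +1.
v=3: a=3^2·(≡1), b=3^3·(≡2) mod 3; (1|3)=+1, (2|3)=-1; (−1)^{2·3·1}·(+1)^3·(-1)^2 = +1.
v=5: a=5^-2·(≡3), b=5^-2·(≡3) mod 5; (3|5)=-1, (3|5)=-1; (−1)^{-2·-2·2}·(-1)^-2·(-1)^-2 = +1.
v=13: a=13^4·(≡2), b=13^3·(≡10) mod 13; (2|13)=-1, (10|13)=+1; (−1)^{4·3·6}·(-1)^3·(+1)^4 = -1.
v=2: v_2(a)=-12, v_2(b)=-6; units ≡ 3, 1 (mod 8); ε·ε+αω+βω = 1·0+-12·0+-6·1 ≡ 0  ⇒  (a,b)_2 = +1.
v=31: a=31^1·(≡1), b=31^0·(≡21) mod 31; (1|31)=+1, (21|31)=-1; (−1)^{1·0·15}·(+1)^0·(-1)^1 = -1.
v=11: a=11^2·(≡9), b=11^0·(≡8) mod 11; (9|11)=+1, (8|11)=-1; (−1)^{2·0·5}·(+1)^0·(-1)^2 = +1.
v=23: a=23^2·(≡9), b=23^1·(≡9) mod 23; (9|23)=+1, (9|23)=+1; (−1)^{2·1·11}·(+1)^1·(+1)^2 = +1.
v=19: a=19^1·(≡12), b=19^0·(≡1) mod 19; (12|19)=-1, (1|19)=+1; (−1)^{1·0·9}·(-1)^0·(+1)^1 = +1.
Ram(4123, 897) = {13, 31}; no ℚ_13-point on the conic.

[13, 31]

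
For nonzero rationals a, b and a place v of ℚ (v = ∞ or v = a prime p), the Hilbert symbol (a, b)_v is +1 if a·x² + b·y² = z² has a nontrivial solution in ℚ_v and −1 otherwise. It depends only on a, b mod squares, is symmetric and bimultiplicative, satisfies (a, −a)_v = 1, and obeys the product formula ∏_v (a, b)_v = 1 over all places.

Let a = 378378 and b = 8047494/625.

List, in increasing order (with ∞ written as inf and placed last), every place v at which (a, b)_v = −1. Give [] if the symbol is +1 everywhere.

Mod squares: a ≡ 858, b ≡ 3094. Check v ∈ {∞, 2, 3, 5, 7, 11, 13, 17}.
v=7: a=7^2·(≡1), b=7^1·(≡2) mod 7; (1|7)=+1, (2|7)=+1; (−1)^{2·1·3}·(+1)^1·(+1)^2 = +1.
v=11: a=11^1·(≡1), b=11^0·(≡9) mod 11; (1|11)=+1, (9|11)=+1; (−1)^{1·0·5}·(+1)^0·(+1)^1 = +1.
v=5: a=5^0·(≡3), b=5^-4·(≡4) mod 5; (3|5)=-1, (4|5)=+1; (−1)^{0·-4·2}·(-1)^-4·(+1)^0 = +1.
v=17: a=17^0·(≡9), b=17^3·(≡7) mod 17; (9|17)=+1, (7|17)=-1; (−1)^{0·3·8}·(+1)^3·(-1)^0 = +1.
v=3: a=3^3·(≡1), b=3^2·(≡1) mod 3; (1|3)=+1, (1|3)=+1; (−1)^{3·2·1}·(+1)^2·(+1)^3 = +1.
v=∞: 858 > 0 and 3094 > 0  ⇒  (a,b)_∞ = +1.
v=13: a=13^1·(≡12), b=13^1·(≡4) mod 13; (12|13)=+1, (4|13)=+1; (−1)^{1·1·6}·(+1)^1·(+1)^1 = +1.
v=2: v_2(a)=1, v_2(b)=1; units ≡ 5, 3 (mod 8); ε·ε+αω+βω = 0·1+1·1+1·1 ≡ 0  ⇒  (a,b)_2 = +1.
Every local symbol is +1, so the conic 858·x² + 3094·y² = z² has ℚ_v-points for all v and hence a ℚ-point; (a, b / ℚ) ≅ M_2(ℚ).

[]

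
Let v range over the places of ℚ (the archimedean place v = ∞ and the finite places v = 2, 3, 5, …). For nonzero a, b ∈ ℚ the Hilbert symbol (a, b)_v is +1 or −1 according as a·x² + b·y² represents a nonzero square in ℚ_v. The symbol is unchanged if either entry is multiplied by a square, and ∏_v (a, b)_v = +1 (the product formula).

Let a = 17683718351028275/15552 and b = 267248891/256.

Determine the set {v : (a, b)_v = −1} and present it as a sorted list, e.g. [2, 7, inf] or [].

[3, 31]

Mod squares: a ≡ 58497, b ≡ 5454059. Check v ∈ {∞, 2, 3, 5, 7, 13, 17, 23, 29, 31, 37}.
v=37: a=37^1·(≡33), b=37^1·(≡4) mod 37; (33|37)=+1, (4|37)=+1; (−1)^{1·1·18}·(+1)^1·(+1)^1 = +1.
v=2: v_2(a)=-6, v_2(b)=-8; units ≡ 1, 3 (mod 8); ε·ε+αω+βω = 0·1+-6·1+-8·0 ≡ 0  ⇒  (a,b)_2 = +1.
v=13: a=13^4·(≡4), b=13^1·(≡2) mod 13; (4|13)=+1, (2|13)=-1; (−1)^{4·1·6}·(+1)^1·(-1)^4 = +1.
v=29: a=29^0·(≡4), b=29^1·(≡5) mod 29; (4|29)=+1, (5|29)=+1; (−1)^{0·1·14}·(+1)^1·(+1)^0 = +1.
v=17: a=17^1·(≡5), b=17^1·(≡11) mod 17; (5|17)=-1, (11|17)=-1; (−1)^{1·1·8}·(-1)^1·(-1)^1 = +1.
v=3: a=3^-5·(≡2), b=3^0·(≡2) mod 3; (2|3)=-1, (2|3)=-1; (−1)^{-5·0·1}·(-1)^0·(-1)^-5 = -1.
v=7: a=7^4·(≡3), b=7^2·(≡4) mod 7; (3|7)=-1, (4|7)=+1; (−1)^{4·2·3}·(-1)^2·(+1)^4 = +1.
v=31: a=31^1·(≡24), b=31^0·(≡27) mod 31; (24|31)=-1, (27|31)=-1; (−1)^{1·0·15}·(-1)^0·(-1)^1 = -1.
v=5: a=5^2·(≡3), b=5^0·(≡1) mod 5; (3|5)=-1, (1|5)=+1; (−1)^{2·0·2}·(-1)^0·(+1)^2 = +1.
v=23: a=23^2·(≡9), b=23^1·(≡3) mod 23; (9|23)=+1, (3|23)=+1; (−1)^{2·1·11}·(+1)^1·(+1)^2 = +1.
v=∞: 58497 > 0 and 5454059 > 0  ⇒  (a,b)_∞ = +1.
|Ram(58497, 5454059)| = 2, even; anisotropic at {3, 31}.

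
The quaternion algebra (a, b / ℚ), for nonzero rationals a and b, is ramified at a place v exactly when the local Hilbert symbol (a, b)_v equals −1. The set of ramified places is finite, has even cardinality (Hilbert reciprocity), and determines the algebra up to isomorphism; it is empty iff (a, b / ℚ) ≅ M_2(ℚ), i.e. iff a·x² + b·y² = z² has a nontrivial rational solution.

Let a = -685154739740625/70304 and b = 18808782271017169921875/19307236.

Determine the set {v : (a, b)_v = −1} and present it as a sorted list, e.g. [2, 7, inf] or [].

(a, b) ≡ (-10010, 1155) mod (ℚ^×)²; places V = {2, 3, 5, 7, 11, 13, ∞}.
(a,b)_2: α=-5, β=-2; u≡3, v≡3 (mod 8); ε(u)ε(v)=1·1, αω(v)=-5·1, βω(u)=-2·1; sum ≡ 0  ⇒  +1.
(a,b)_3: α=4, u≡1; β=5, v≡1 (mod 3); (1|3)=+1, (1|3)=+1; sign (−1)^0·+1^5·+1^4 = +1.
(a,b)_11: α=5, u≡5; β=9, v≡8 (mod 11); (5|11)=+1, (8|11)=-1; sign (−1)^1·+1^9·-1^5 = +1.
(a,b)_5: α=5, u≡2; β=9, v≡1 (mod 5); (2|5)=-1, (1|5)=+1; sign (−1)^0·-1^9·+1^5 = -1.
(a,b)_∞: sgn(-10010)=−, sgn(1155)=+, so +1.
(a,b)_13: α=-3, u≡9; β=-6, v≡2 (mod 13); (9|13)=+1, (2|13)=-1; sign (−1)^0·+1^-6·-1^-3 = -1.
(a,b)_7: α=5, u≡6; β=5, v≡4 (mod 7); (6|7)=-1, (4|7)=+1; sign (−1)^1·-1^5·+1^5 = +1.
|Ram(-10010, 1155)| = 2, even; anisotropic at {5, 13}.

[5, 13]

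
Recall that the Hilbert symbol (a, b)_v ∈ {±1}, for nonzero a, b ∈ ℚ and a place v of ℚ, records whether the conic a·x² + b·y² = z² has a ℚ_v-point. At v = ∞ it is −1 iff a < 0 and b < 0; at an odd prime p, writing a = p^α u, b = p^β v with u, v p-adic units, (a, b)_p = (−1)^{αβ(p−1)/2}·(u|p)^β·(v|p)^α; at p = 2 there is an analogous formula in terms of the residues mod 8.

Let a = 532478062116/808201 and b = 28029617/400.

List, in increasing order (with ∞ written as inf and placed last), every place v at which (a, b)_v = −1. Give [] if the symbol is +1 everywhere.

Mod squares: a ≡ 33649, b ≡ 572033. Check v ∈ {∞, 2, 3, 5, 7, 11, 13, 17, 19, 23, 29, 31}.
v=23: a=23^1·(≡15), b=23^1·(≡18) mod 23; (15|23)=-1, (18|23)=+1; (−1)^{1·1·11}·(-1)^1·(+1)^1 = +1.
v=31: a=31^-2·(≡9), b=31^0·(≡29) mod 31; (9|31)=+1, (29|31)=-1; (−1)^{-2·0·15}·(+1)^0·(-1)^-2 = +1.
v=7: a=7^1·(≡3), b=7^3·(≡1) mod 7; (3|7)=-1, (1|7)=+1; (−1)^{1·3·3}·(-1)^3·(+1)^1 = +1.
v=5: a=5^0·(≡1), b=5^-2·(≡2) mod 5; (1|5)=+1, (2|5)=-1; (−1)^{0·-2·2}·(+1)^-2·(-1)^0 = +1.
v=29: a=29^-2·(≡20), b=29^0·(≡12) mod 29; (20|29)=+1, (12|29)=-1; (−1)^{-2·0·14}·(+1)^0·(-1)^-2 = +1.
v=13: a=13^2·(≡6), b=13^0·(≡7) mod 13; (6|13)=-1, (7|13)=-1; (−1)^{2·0·6}·(-1)^0·(-1)^2 = +1.
v=∞: 33649 > 0 and 572033 > 0  ⇒  (a,b)_∞ = +1.
v=2: v_2(a)=2, v_2(b)=-4; units ≡ 1, 1 (mod 8); ε·ε+αω+βω = 0·0+2·0+-4·0 ≡ 0  ⇒  (a,b)_2 = +1.
v=3: a=3^4·(≡1), b=3^0·(≡2) mod 3; (1|3)=+1, (2|3)=-1; (−1)^{4·0·1}·(+1)^0·(-1)^4 = +1.
v=17: a=17^2·(≡7), b=17^1·(≡10) mod 17; (7|17)=-1, (10|17)=-1; (−1)^{2·1·8}·(-1)^1·(-1)^2 = -1.
v=19: a=19^1·(≡16), b=19^1·(≡7) mod 19; (16|19)=+1, (7|19)=+1; (−1)^{1·1·9}·(+1)^1·(+1)^1 = -1.
v=11: a=11^1·(≡3), b=11^1·(≡2) mod 11; (3|11)=+1, (2|11)=-1; (−1)^{1·1·5}·(+1)^1·(-1)^1 = +1.
(33649, 572033 / ℚ) ramifies at {17, 19}: a division algebra.

[17, 19]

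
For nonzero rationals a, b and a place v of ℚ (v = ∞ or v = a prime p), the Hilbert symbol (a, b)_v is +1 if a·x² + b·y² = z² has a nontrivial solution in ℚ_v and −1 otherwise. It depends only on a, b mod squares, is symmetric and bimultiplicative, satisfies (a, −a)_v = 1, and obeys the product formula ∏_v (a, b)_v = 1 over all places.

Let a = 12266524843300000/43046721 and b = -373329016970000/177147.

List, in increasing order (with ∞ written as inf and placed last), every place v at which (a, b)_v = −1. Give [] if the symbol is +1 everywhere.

[2, 13]

Mod squares: a ≡ 965770, b ≡ -88179. Check v ∈ {∞, 2, 3, 5, 7, 13, 17, 19, 23}.
v=23: a=23^3·(≡10), b=23^2·(≡1) mod 23; (10|23)=-1, (1|23)=+1; (−1)^{3·2·11}·(-1)^2·(+1)^3 = +1.
v=2: v_2(a)=5, v_2(b)=4; units ≡ 5, 5 (mod 8); ε·ε+αω+βω = 0·0+5·1+4·1 ≡ 1  ⇒  (a,b)_2 = -1.
v=7: a=7^4·(≡4), b=7^5·(≡6) mod 7; (4|7)=+1, (6|7)=-1; (−1)^{4·5·3}·(+1)^5·(-1)^4 = +1.
v=13: a=13^1·(≡11), b=13^1·(≡1) mod 13; (11|13)=-1, (1|13)=+1; (−1)^{1·1·6}·(-1)^1·(+1)^1 = -1.
v=5: a=5^5·(≡1), b=5^4·(≡4) mod 5; (1|5)=+1, (4|5)=+1; (−1)^{5·4·2}·(+1)^4·(+1)^5 = +1.
v=3: a=3^-16·(≡1), b=3^-11·(≡1) mod 3; (1|3)=+1, (1|3)=+1; (−1)^{-16·-11·1}·(+1)^-11·(+1)^-16 = +1.
v=17: a=17^1·(≡8), b=17^1·(≡1) mod 17; (8|17)=+1, (1|17)=+1; (−1)^{1·1·8}·(+1)^1·(+1)^1 = +1.
v=∞: 965770 > 0 and -88179 < 0  ⇒  (a,b)_∞ = +1.
v=19: a=19^1·(≡11), b=19^1·(≡2) mod 19; (11|19)=+1, (2|19)=-1; (−1)^{1·1·9}·(+1)^1·(-1)^1 = +1.
Ram(965770, -88179) = {2, 13}; no ℚ_2-point on the conic.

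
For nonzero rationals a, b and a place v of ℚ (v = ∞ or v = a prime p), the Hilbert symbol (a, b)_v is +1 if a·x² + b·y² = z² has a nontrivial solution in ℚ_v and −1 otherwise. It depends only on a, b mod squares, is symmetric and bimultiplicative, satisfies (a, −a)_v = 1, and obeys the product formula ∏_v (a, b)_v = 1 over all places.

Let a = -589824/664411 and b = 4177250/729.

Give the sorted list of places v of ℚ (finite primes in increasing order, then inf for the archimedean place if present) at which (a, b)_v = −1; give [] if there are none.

Mod squares: a ≡ -19, b ≡ 3410. Check v ∈ {∞, 2, 3, 5, 7, 11, 17, 19, 31}.
v=2: v_2(a)=16, v_2(b)=1; units ≡ 5, 1 (mod 8); ε·ε+αω+βω = 0·0+16·0+1·1 ≡ 1  ⇒  (a,b)_2 = -1.
v=17: a=17^-2·(≡2), b=17^0·(≡12) mod 17; (2|17)=+1, (12|17)=-1; (−1)^{-2·0·8}·(+1)^0·(-1)^-2 = +1.
v=3: a=3^2·(≡2), b=3^-6·(≡2) mod 3; (2|3)=-1, (2|3)=-1; (−1)^{2·-6·1}·(-1)^-6·(-1)^2 = +1.
v=5: a=5^0·(≡1), b=5^3·(≡2) mod 5; (1|5)=+1, (2|5)=-1; (−1)^{0·3·2}·(+1)^3·(-1)^0 = +1.
v=11: a=11^-2·(≡9), b=11^1·(≡10) mod 11; (9|11)=+1, (10|11)=-1; (−1)^{-2·1·5}·(+1)^1·(-1)^-2 = +1.
v=19: a=19^-1·(≡14), b=19^0·(≡17) mod 19; (14|19)=-1, (17|19)=+1; (−1)^{-1·0·9}·(-1)^0·(+1)^-1 = +1.
v=∞: -19 < 0 and 3410 > 0  ⇒  (a,b)_∞ = +1.
v=7: a=7^0·(≡4), b=7^2·(≡4) mod 7; (4|7)=+1, (4|7)=+1; (−1)^{0·2·3}·(+1)^2·(+1)^0 = +1.
v=31: a=31^0·(≡17), b=31^1·(≡17) mod 31; (17|31)=-1, (17|31)=-1; (−1)^{0·1·15}·(-1)^1·(-1)^0 = -1.
(-19, 3410 / ℚ) ramifies at {2, 31}: a division algebra.

[2, 31]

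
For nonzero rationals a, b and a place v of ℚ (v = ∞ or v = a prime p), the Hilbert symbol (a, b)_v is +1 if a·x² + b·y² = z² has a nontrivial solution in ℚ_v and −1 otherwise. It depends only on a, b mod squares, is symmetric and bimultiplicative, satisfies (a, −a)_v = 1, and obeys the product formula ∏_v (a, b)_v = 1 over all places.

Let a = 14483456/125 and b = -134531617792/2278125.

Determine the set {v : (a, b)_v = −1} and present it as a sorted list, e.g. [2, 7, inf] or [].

(a, b) ≡ (1105, -65) mod (ℚ^×)²; places V = {2, 3, 5, 11, 13, 17, ∞}.
(a,b)_3: α=0, u≡1; β=-6, v≡1 (mod 3); (1|3)=+1, (1|3)=+1; sign (−1)^0·+1^-6·+1^0 = +1.
(a,b)_11: α=0, u≡5; β=2, v≡5 (mod 11); (5|11)=+1, (5|11)=+1; sign (−1)^0·+1^2·+1^0 = +1.
(a,b)_2: α=16, β=10; u≡1, v≡7 (mod 8); ε(u)ε(v)=0·1, αω(v)=16·0, βω(u)=10·0; sum ≡ 0  ⇒  +1.
(a,b)_13: α=1, u≡8; β=1, v≡6 (mod 13); (8|13)=-1, (6|13)=-1; sign (−1)^0·-1^1·-1^1 = +1.
(a,b)_5: α=-3, u≡1; β=-5, v≡2 (mod 5); (1|5)=+1, (2|5)=-1; sign (−1)^0·+1^-5·-1^-3 = -1.
(a,b)_17: α=1, u≡5; β=4, v≡11 (mod 17); (5|17)=-1, (11|17)=-1; sign (−1)^0·-1^4·-1^1 = -1.
(a,b)_∞: sgn(1105)=+, sgn(-65)=−, so +1.
|Ram(1105, -65)| = 2, even; anisotropic at {5, 17}.

[5, 17]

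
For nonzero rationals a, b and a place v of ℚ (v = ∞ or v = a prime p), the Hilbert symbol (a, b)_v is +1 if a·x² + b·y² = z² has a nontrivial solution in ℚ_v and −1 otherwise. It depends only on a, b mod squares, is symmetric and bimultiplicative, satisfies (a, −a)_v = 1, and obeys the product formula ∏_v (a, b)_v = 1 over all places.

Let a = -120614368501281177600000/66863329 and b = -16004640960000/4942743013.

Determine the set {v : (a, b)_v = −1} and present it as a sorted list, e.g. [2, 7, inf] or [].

[5, inf]

(a, b) ≡ (-2310, -182) mod (ℚ^×)²; places V = {2, 3, 5, 7, 11, 13, 17, 31, 37, 43, ∞}.
(a,b)_43: α=2, u≡19; β=0, v≡2 (mod 43); (19|43)=-1, (2|43)=-1; sign (−1)^0·-1^0·-1^2 = +1.
(a,b)_37: α=-2, u≡3; β=-2, v≡7 (mod 37); (3|37)=+1, (7|37)=+1; sign (−1)^0·+1^-2·+1^-2 = +1.
(a,b)_7: α=3, u≡3; β=1, v≡1 (mod 7); (3|7)=-1, (1|7)=+1; sign (−1)^1·-1^1·+1^3 = +1.
(a,b)_3: α=1, u≡1; β=10, v≡1 (mod 3); (1|3)=+1, (1|3)=+1; sign (−1)^0·+1^10·+1^1 = +1.
(a,b)_11: α=5, u≡6; β=2, v≡4 (mod 11); (6|11)=-1, (4|11)=+1; sign (−1)^0·-1^2·+1^5 = +1.
(a,b)_13: α=-2, u≡1; β=-1, v≡9 (mod 13); (1|13)=+1, (9|13)=+1; sign (−1)^0·+1^-1·+1^-2 = +1.
(a,b)_17: α=-2, u≡1; β=-2, v≡5 (mod 17); (1|17)=+1, (5|17)=-1; sign (−1)^0·+1^-2·-1^-2 = +1.
(a,b)_31: α=2, u≡30; β=-2, v≡5 (mod 31); (30|31)=-1, (5|31)=+1; sign (−1)^0·-1^-2·+1^2 = +1.
(a,b)_5: α=5, u≡2; β=4, v≡3 (mod 5); (2|5)=-1, (3|5)=-1; sign (−1)^0·-1^4·-1^5 = -1.
(a,b)_2: α=17, β=9; u≡5, v≡5 (mod 8); ε(u)ε(v)=0·0, αω(v)=17·1, βω(u)=9·1; sum ≡ 0  ⇒  +1.
(a,b)_∞: sgn(-2310)=−, sgn(-182)=−, so -1.
(-2310, -182 / ℚ) ramifies at {5, ∞}: a division algebra.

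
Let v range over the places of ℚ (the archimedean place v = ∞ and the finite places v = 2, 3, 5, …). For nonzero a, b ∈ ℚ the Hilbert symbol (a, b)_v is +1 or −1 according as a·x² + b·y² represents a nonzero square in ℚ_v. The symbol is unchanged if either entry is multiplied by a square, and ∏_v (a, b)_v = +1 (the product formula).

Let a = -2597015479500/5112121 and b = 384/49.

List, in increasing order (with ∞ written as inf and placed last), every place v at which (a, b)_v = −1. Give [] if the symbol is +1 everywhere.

(a, b) ≡ (-210795, 6) mod (ℚ^×)²; places V = {2, 3, 5, 7, 13, 17, 19, 23, 47, ∞}.
(a,b)_2: α=2, β=7; u≡5, v≡3 (mod 8); ε(u)ε(v)=0·1, αω(v)=2·1, βω(u)=7·1; sum ≡ 1  ⇒  -1.
(a,b)_∞: sgn(-210795)=−, sgn(6)=+, so +1.
(a,b)_47: α=1, u≡8; β=0, v≡4 (mod 47); (8|47)=+1, (4|47)=+1; sign (−1)^0·+1^0·+1^1 = +1.
(a,b)_23: α=1, u≡2; β=0, v≡13 (mod 23); (2|23)=+1, (13|23)=+1; sign (−1)^0·+1^0·+1^1 = +1.
(a,b)_7: α=-2, u≡6; β=-2, v≡6 (mod 7); (6|7)=-1, (6|7)=-1; sign (−1)^0·-1^-2·-1^-2 = +1.
(a,b)_3: α=7, u≡1; β=1, v≡2 (mod 3); (1|3)=+1, (2|3)=-1; sign (−1)^1·+1^1·-1^7 = +1.
(a,b)_5: α=3, u≡4; β=0, v≡1 (mod 5); (4|5)=+1, (1|5)=+1; sign (−1)^0·+1^0·+1^3 = +1.
(a,b)_13: α=3, u≡3; β=0, v≡2 (mod 13); (3|13)=+1, (2|13)=-1; sign (−1)^0·+1^0·-1^3 = -1.
(a,b)_17: α=-2, u≡11; β=0, v≡12 (mod 17); (11|17)=-1, (12|17)=-1; sign (−1)^0·-1^0·-1^-2 = +1.
(a,b)_19: α=-2, u≡10; β=0, v≡9 (mod 19); (10|19)=-1, (9|19)=+1; sign (−1)^0·-1^0·+1^-2 = +1.
|Ram(-210795, 6)| = 2, even; anisotropic at {2, 13}.

[2, 13]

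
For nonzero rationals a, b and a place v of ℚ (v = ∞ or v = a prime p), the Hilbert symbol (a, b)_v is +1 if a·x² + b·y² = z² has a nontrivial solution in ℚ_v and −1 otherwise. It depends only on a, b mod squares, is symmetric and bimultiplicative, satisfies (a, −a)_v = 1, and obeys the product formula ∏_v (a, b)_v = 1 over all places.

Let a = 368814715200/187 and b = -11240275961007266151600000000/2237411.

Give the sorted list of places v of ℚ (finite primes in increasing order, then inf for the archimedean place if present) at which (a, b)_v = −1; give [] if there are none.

[2, 11, 17, 19, 23, 47]

Mod squares: a ≡ 4789468871, b ≡ -209. Check v ∈ {∞, 2, 3, 5, 11, 17, 19, 23, 29, 41, 43, 47}.
v=19: a=19^1·(≡3), b=19^3·(≡18) mod 19; (3|19)=-1, (18|19)=-1; (−1)^{1·3·9}·(-1)^3·(-1)^1 = -1.
v=5: a=5^2·(≡4), b=5^8·(≡4) mod 5; (4|5)=+1, (4|5)=+1; (−1)^{2·8·2}·(+1)^8·(+1)^2 = +1.
v=11: a=11^-1·(≡5), b=11^-3·(≡3) mod 11; (5|11)=+1, (3|11)=+1; (−1)^{-1·-3·5}·(+1)^-3·(+1)^-1 = -1.
v=2: v_2(a)=6, v_2(b)=10; units ≡ 7, 7 (mod 8); ε·ε+αω+βω = 1·1+6·0+10·0 ≡ 1  ⇒  (a,b)_2 = -1.
v=∞: 4789468871 > 0 and -209 < 0  ⇒  (a,b)_∞ = +1.
v=3: a=3^2·(≡2), b=3^8·(≡1) mod 3; (2|3)=-1, (1|3)=+1; (−1)^{2·8·1}·(-1)^8·(+1)^2 = +1.
v=41: a=41^0·(≡17), b=41^-2·(≡2) mod 41; (17|41)=-1, (2|41)=+1; (−1)^{0·-2·20}·(-1)^-2·(+1)^0 = +1.
v=29: a=29^1·(≡18), b=29^0·(≡1) mod 29; (18|29)=-1, (1|29)=+1; (−1)^{1·0·14}·(-1)^0·(+1)^1 = +1.
v=43: a=43^1·(≡16), b=43^2·(≡24) mod 43; (16|43)=+1, (24|43)=+1; (−1)^{1·2·21}·(+1)^2·(+1)^1 = +1.
v=23: a=23^1·(≡2), b=23^2·(≡11) mod 23; (2|23)=+1, (11|23)=-1; (−1)^{1·2·11}·(+1)^2·(-1)^1 = -1.
v=47: a=47^1·(≡45), b=47^2·(≡38) mod 47; (45|47)=-1, (38|47)=-1; (−1)^{1·2·23}·(-1)^2·(-1)^1 = -1.
v=17: a=17^-1·(≡14), b=17^2·(≡12) mod 17; (14|17)=-1, (12|17)=-1; (−1)^{-1·2·8}·(-1)^2·(-1)^-1 = -1.
Ram(4789468871, -209) = {2, 11, 17, 19, 23, 47}; no ℚ_2-point on the conic.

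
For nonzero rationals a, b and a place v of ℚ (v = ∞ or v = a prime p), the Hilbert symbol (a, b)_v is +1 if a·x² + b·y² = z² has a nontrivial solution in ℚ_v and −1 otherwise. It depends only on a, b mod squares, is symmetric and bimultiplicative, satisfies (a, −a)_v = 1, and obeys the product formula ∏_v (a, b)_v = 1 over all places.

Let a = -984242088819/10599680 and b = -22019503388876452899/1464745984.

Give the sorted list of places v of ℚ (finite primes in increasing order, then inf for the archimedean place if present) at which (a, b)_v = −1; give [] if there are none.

[19, inf]

(a, b) ≡ (-95, -19) mod (ℚ^×)²; places V = {2, 3, 5, 7, 11, 13, 19, 23, 41, 47, ∞}.
(a,b)_47: α=0, u≡31; β=2, v≡9 (mod 47); (31|47)=-1, (9|47)=+1; sign (−1)^0·-1^2·+1^0 = +1.
(a,b)_2: α=-8, β=-14; u≡1, v≡5 (mod 8); ε(u)ε(v)=0·0, αω(v)=-8·1, βω(u)=-14·0; sum ≡ 0  ⇒  +1.
(a,b)_3: α=4, u≡1; β=10, v≡2 (mod 3); (1|3)=+1, (2|3)=-1; sign (−1)^0·+1^10·-1^4 = +1.
(a,b)_13: α=-2, u≡3; β=-2, v≡8 (mod 13); (3|13)=+1, (8|13)=-1; sign (−1)^0·+1^-2·-1^-2 = +1.
(a,b)_41: α=0, u≡38; β=2, v≡17 (mod 41); (38|41)=-1, (17|41)=-1; sign (−1)^0·-1^2·-1^0 = +1.
(a,b)_11: α=6, u≡3; β=4, v≡1 (mod 11); (3|11)=+1, (1|11)=+1; sign (−1)^0·+1^4·+1^6 = +1.
(a,b)_23: α=0, u≡10; β=-2, v≡1 (mod 23); (10|23)=-1, (1|23)=+1; sign (−1)^0·-1^-2·+1^0 = +1.
(a,b)_∞: sgn(-95)=−, sgn(-19)=−, so -1.
(a,b)_19: α=3, u≡12; β=3, v≡8 (mod 19); (12|19)=-1, (8|19)=-1; sign (−1)^1·-1^3·-1^3 = -1.
(a,b)_7: α=-2, u≡3; β=0, v≡4 (mod 7); (3|7)=-1, (4|7)=+1; sign (−1)^0·-1^0·+1^-2 = +1.
(a,b)_5: α=-1, u≡1; β=0, v≡4 (mod 5); (1|5)=+1, (4|5)=+1; sign (−1)^0·+1^0·+1^-1 = +1.
Ram(-95, -19) = {19, ∞}; no ℚ_19-point on the conic.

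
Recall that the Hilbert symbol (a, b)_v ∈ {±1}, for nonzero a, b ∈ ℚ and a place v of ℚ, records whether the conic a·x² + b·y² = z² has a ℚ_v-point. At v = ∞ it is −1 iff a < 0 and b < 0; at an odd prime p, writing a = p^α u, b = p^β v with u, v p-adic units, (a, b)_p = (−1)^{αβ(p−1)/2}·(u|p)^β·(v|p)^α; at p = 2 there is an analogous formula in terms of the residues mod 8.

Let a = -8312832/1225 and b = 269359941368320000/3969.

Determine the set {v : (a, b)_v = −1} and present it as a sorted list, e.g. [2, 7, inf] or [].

[11, 37]

Mod squares: a ≡ -902, b ≡ 517297. Check v ∈ {∞, 2, 3, 5, 7, 11, 31, 37, 41}.
v=2: v_2(a)=11, v_2(b)=12; units ≡ 5, 1 (mod 8); ε·ε+αω+βω = 0·0+11·0+12·1 ≡ 0  ⇒  (a,b)_2 = +1.
v=7: a=7^-2·(≡1), b=7^-2·(≡4) mod 7; (1|7)=+1, (4|7)=+1; (−1)^{-2·-2·3}·(+1)^-2·(+1)^-2 = +1.
v=41: a=41^1·(≡26), b=41^3·(≡28) mod 41; (26|41)=-1, (28|41)=-1; (−1)^{1·3·20}·(-1)^3·(-1)^1 = +1.
v=∞: -902 < 0 and 517297 > 0  ⇒  (a,b)_∞ = +1.
v=3: a=3^2·(≡1), b=3^-4·(≡1) mod 3; (1|3)=+1, (1|3)=+1; (−1)^{2·-4·1}·(+1)^-4·(+1)^2 = +1.
v=11: a=11^1·(≡8), b=11^3·(≡6) mod 11; (8|11)=-1, (6|11)=-1; (−1)^{1·3·5}·(-1)^3·(-1)^1 = -1.
v=37: a=37^0·(≡8), b=37^1·(≡32) mod 37; (8|37)=-1, (32|37)=-1; (−1)^{0·1·18}·(-1)^1·(-1)^0 = -1.
v=5: a=5^-2·(≡2), b=5^4·(≡3) mod 5; (2|5)=-1, (3|5)=-1; (−1)^{-2·4·2}·(-1)^4·(-1)^-2 = +1.
v=31: a=31^0·(≡8), b=31^1·(≡2) mod 31; (8|31)=+1, (2|31)=+1; (−1)^{0·1·15}·(+1)^1·(+1)^0 = +1.
Ram(-902, 517297) = {11, 37}; no ℚ_11-point on the conic.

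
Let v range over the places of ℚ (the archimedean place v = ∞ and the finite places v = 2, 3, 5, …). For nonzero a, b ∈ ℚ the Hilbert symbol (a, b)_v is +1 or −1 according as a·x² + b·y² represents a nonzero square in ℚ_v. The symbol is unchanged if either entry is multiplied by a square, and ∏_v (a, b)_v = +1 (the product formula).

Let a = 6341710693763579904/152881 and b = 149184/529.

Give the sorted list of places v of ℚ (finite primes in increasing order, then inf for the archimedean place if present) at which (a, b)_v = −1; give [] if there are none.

Mod squares: a ≡ 363451, b ≡ 259. Check v ∈ {∞, 2, 3, 7, 11, 17, 19, 23, 37, 47}.
v=2: v_2(a)=16, v_2(b)=6; units ≡ 3, 3 (mod 8); ε·ε+αω+βω = 1·1+16·1+6·1 ≡ 1  ⇒  (a,b)_2 = -1.
v=7: a=7^4·(≡2), b=7^1·(≡1) mod 7; (2|7)=+1, (1|7)=+1; (−1)^{4·1·3}·(+1)^1·(+1)^4 = +1.
v=37: a=37^3·(≡32), b=37^1·(≡10) mod 37; (32|37)=-1, (10|37)=+1; (−1)^{3·1·18}·(-1)^1·(+1)^3 = -1.
v=∞: 363451 > 0 and 259 > 0  ⇒  (a,b)_∞ = +1.
v=17: a=17^-2·(≡2), b=17^0·(≡13) mod 17; (2|17)=+1, (13|17)=+1; (−1)^{-2·0·8}·(+1)^0·(+1)^-2 = +1.
v=47: a=47^1·(≡34), b=47^0·(≡24) mod 47; (34|47)=+1, (24|47)=+1; (−1)^{1·0·23}·(+1)^0·(+1)^1 = +1.
v=3: a=3^4·(≡1), b=3^2·(≡1) mod 3; (1|3)=+1, (1|3)=+1; (−1)^{4·2·1}·(+1)^2·(+1)^4 = +1.
v=11: a=11^1·(≡10), b=11^0·(≡2) mod 11; (10|11)=-1, (2|11)=-1; (−1)^{1·0·5}·(-1)^0·(-1)^1 = -1.
v=19: a=19^1·(≡14), b=19^0·(≡14) mod 19; (14|19)=-1, (14|19)=-1; (−1)^{1·0·9}·(-1)^0·(-1)^1 = -1.
v=23: a=23^-2·(≡10), b=23^-2·(≡6) mod 23; (10|23)=-1, (6|23)=+1; (−1)^{-2·-2·11}·(-1)^-2·(+1)^-2 = +1.
(363451, 259 / ℚ) ramifies at {2, 11, 19, 37}: a division algebra.

[2, 11, 19, 37]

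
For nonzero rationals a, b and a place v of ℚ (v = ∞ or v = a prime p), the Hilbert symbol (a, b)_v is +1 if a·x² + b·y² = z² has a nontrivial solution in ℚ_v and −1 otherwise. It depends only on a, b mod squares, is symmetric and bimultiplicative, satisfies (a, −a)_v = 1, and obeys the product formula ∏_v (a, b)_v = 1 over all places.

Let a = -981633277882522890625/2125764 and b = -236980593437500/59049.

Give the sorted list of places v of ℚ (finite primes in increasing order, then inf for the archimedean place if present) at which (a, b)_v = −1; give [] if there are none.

Mod squares: a ≡ -13585, b ≡ -55. Check v ∈ {∞, 2, 3, 5, 7, 11, 13, 19, 23, 37}.
v=2: v_2(a)=-2, v_2(b)=2; units ≡ 7, 1 (mod 8); ε·ε+αω+βω = 1·0+-2·0+2·0 ≡ 0  ⇒  (a,b)_2 = +1.
v=3: a=3^-12·(≡2), b=3^-10·(≡2) mod 3; (2|3)=-1, (2|3)=-1; (−1)^{-12·-10·1}·(-1)^-10·(-1)^-12 = +1.
v=37: a=37^2·(≡22), b=37^0·(≡15) mod 37; (22|37)=-1, (15|37)=-1; (−1)^{2·0·18}·(-1)^0·(-1)^2 = +1.
v=11: a=11^1·(≡6), b=11^1·(≡7) mod 11; (6|11)=-1, (7|11)=-1; (−1)^{1·1·5}·(-1)^1·(-1)^1 = -1.
v=19: a=19^5·(≡6), b=19^4·(≡18) mod 19; (6|19)=+1, (18|19)=-1; (−1)^{5·4·9}·(+1)^4·(-1)^5 = -1.
v=7: a=7^2·(≡2), b=7^0·(≡1) mod 7; (2|7)=+1, (1|7)=+1; (−1)^{2·0·3}·(+1)^0·(+1)^2 = +1.
v=∞: -13585 < 0 and -55 < 0  ⇒  (a,b)_∞ = -1.
v=23: a=23^2·(≡1), b=23^2·(≡7) mod 23; (1|23)=+1, (7|23)=-1; (−1)^{2·2·11}·(+1)^2·(-1)^2 = +1.
v=5: a=5^7·(≡3), b=5^7·(≡1) mod 5; (3|5)=-1, (1|5)=+1; (−1)^{7·7·2}·(-1)^7·(+1)^7 = -1.
v=13: a=13^1·(≡7), b=13^0·(≡12) mod 13; (7|13)=-1, (12|13)=+1; (−1)^{1·0·6}·(-1)^0·(+1)^1 = +1.
(-13585, -55 / ℚ) ramifies at {5, 11, 19, ∞}: a division algebra.

[5, 11, 19, inf]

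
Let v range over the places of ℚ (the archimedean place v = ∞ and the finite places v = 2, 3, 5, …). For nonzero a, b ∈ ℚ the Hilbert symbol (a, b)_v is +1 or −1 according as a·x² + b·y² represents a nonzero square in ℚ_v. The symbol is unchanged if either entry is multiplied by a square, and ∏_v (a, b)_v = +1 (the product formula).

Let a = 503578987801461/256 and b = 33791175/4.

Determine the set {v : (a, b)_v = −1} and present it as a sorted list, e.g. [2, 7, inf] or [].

Mod squares: a ≡ 1189, b ≡ 16687. Check v ∈ {∞, 2, 3, 5, 11, 13, 29, 37, 41}.
v=∞: 1189 > 0 and 16687 > 0  ⇒  (a,b)_∞ = +1.
v=3: a=3^2·(≡1), b=3^4·(≡1) mod 3; (1|3)=+1, (1|3)=+1; (−1)^{2·4·1}·(+1)^4·(+1)^2 = +1.
v=13: a=13^2·(≡7), b=13^0·(≡7) mod 13; (7|13)=-1, (7|13)=-1; (−1)^{2·0·6}·(-1)^0·(-1)^2 = +1.
v=41: a=41^3·(≡6), b=41^1·(≡29) mod 41; (6|41)=-1, (29|41)=-1; (−1)^{3·1·20}·(-1)^1·(-1)^3 = +1.
v=11: a=11^2·(≡1), b=11^1·(≡8) mod 11; (1|11)=+1, (8|11)=-1; (−1)^{2·1·5}·(+1)^1·(-1)^2 = +1.
v=2: v_2(a)=-8, v_2(b)=-2; units ≡ 5, 7 (mod 8); ε·ε+αω+βω = 0·1+-8·0+-2·1 ≡ 0  ⇒  (a,b)_2 = +1.
v=37: a=37^2·(≡31), b=37^1·(≡1) mod 37; (31|37)=-1, (1|37)=+1; (−1)^{2·1·18}·(-1)^1·(+1)^2 = -1.
v=29: a=29^1·(≡8), b=29^0·(≡14) mod 29; (8|29)=-1, (14|29)=-1; (−1)^{1·0·14}·(-1)^0·(-1)^1 = -1.
v=5: a=5^0·(≡1), b=5^2·(≡3) mod 5; (1|5)=+1, (3|5)=-1; (−1)^{0·2·2}·(+1)^2·(-1)^0 = +1.
(1189, 16687 / ℚ) ramifies at {29, 37}: a division algebra.

[29, 37]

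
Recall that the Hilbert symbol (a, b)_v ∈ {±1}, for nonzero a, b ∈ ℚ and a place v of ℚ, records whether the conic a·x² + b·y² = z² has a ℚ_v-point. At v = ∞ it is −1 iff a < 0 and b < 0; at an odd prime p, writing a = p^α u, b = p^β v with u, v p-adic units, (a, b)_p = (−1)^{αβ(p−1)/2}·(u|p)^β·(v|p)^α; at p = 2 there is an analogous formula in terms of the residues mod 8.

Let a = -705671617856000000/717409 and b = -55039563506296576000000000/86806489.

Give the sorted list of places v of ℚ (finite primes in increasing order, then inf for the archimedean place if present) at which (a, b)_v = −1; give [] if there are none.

(a, b) ≡ (-29, -5654710) mod (ℚ^×)²; places V = {2, 5, 7, 11, 17, 29, 31, 37, ∞}.
(a,b)_∞: sgn(-29)=−, sgn(-5654710)=−, so -1.
(a,b)_11: α=-4, u≡3; β=-6, v≡4 (mod 11); (3|11)=+1, (4|11)=+1; sign (−1)^0·+1^-6·+1^-4 = +1.
(a,b)_2: α=12, β=17; u≡3, v≡5 (mod 8); ε(u)ε(v)=1·0, αω(v)=12·1, βω(u)=17·1; sum ≡ 1  ⇒  -1.
(a,b)_7: α=-2, u≡3; β=-2, v≡4 (mod 7); (3|7)=-1, (4|7)=+1; sign (−1)^0·-1^-2·+1^-2 = +1.
(a,b)_37: α=2, u≡2; β=3, v≡22 (mod 37); (2|37)=-1, (22|37)=-1; sign (−1)^0·-1^3·-1^2 = -1.
(a,b)_31: α=2, u≡4; β=3, v≡19 (mod 31); (4|31)=+1, (19|31)=+1; sign (−1)^0·+1^3·+1^2 = +1.
(a,b)_5: α=6, u≡4; β=9, v≡2 (mod 5); (4|5)=+1, (2|5)=-1; sign (−1)^0·+1^9·-1^6 = +1.
(a,b)_29: α=1, u≡1; β=1, v≡13 (mod 29); (1|29)=+1, (13|29)=+1; sign (−1)^0·+1^1·+1^1 = +1.
(a,b)_17: α=2, u≡12; β=3, v≡2 (mod 17); (12|17)=-1, (2|17)=+1; sign (−1)^0·-1^3·+1^2 = -1.
Ram(-29, -5654710) = {2, 17, 37, ∞}; no ℚ_2-point on the conic.

[2, 17, 37, inf]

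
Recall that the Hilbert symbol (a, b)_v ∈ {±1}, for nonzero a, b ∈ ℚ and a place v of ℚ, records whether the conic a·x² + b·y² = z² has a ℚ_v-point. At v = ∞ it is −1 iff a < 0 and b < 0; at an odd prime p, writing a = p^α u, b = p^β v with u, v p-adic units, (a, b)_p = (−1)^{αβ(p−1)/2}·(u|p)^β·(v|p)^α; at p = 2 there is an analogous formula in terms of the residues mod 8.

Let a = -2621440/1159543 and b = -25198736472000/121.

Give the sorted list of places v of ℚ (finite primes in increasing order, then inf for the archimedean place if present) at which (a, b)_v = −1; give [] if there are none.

[3, 7, 13, inf]

Mod squares: a ≡ -70, b ≡ -440895. Check v ∈ {∞, 2, 3, 5, 7, 11, 13, 17, 19, 37}.
v=11: a=11^-2·(≡7), b=11^-2·(≡8) mod 11; (7|11)=-1, (8|11)=-1; (−1)^{-2·-2·5}·(-1)^-2·(-1)^-2 = +1.
v=13: a=13^0·(≡11), b=13^1·(≡5) mod 13; (11|13)=-1, (5|13)=-1; (−1)^{0·1·6}·(-1)^1·(-1)^0 = -1.
v=17: a=17^0·(≡4), b=17^1·(≡11) mod 17; (4|17)=+1, (11|17)=-1; (−1)^{0·1·8}·(+1)^1·(-1)^0 = +1.
v=37: a=37^-2·(≡16), b=37^0·(≡16) mod 37; (16|37)=+1, (16|37)=+1; (−1)^{-2·0·18}·(+1)^0·(+1)^-2 = +1.
v=3: a=3^0·(≡2), b=3^7·(≡2) mod 3; (2|3)=-1, (2|3)=-1; (−1)^{0·7·1}·(-1)^7·(-1)^0 = -1.
v=5: a=5^1·(≡4), b=5^3·(≡4) mod 5; (4|5)=+1, (4|5)=+1; (−1)^{1·3·2}·(+1)^3·(+1)^1 = +1.
v=19: a=19^0·(≡6), b=19^1·(≡2) mod 19; (6|19)=+1, (2|19)=-1; (−1)^{0·1·9}·(+1)^1·(-1)^0 = +1.
v=∞: -70 < 0 and -440895 < 0  ⇒  (a,b)_∞ = -1.
v=7: a=7^-1·(≡4), b=7^3·(≡2) mod 7; (4|7)=+1, (2|7)=+1; (−1)^{-1·3·3}·(+1)^3·(+1)^-1 = -1.
v=2: v_2(a)=19, v_2(b)=6; units ≡ 5, 1 (mod 8); ε·ε+αω+βω = 0·0+19·0+6·1 ≡ 0  ⇒  (a,b)_2 = +1.
|Ram(-70, -440895)| = 4, even; anisotropic at {3, 7, 13, ∞}.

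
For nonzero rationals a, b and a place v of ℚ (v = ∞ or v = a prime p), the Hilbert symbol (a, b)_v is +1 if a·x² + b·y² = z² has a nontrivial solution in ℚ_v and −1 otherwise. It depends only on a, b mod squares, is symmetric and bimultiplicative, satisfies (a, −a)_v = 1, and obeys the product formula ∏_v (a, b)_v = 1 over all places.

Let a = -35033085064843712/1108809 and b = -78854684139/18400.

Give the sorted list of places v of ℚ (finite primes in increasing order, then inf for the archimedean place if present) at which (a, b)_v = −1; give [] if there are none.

Mod squares: a ≡ -47, b ≡ -6825434. Check v ∈ {∞, 2, 3, 5, 7, 11, 13, 23, 41, 47}.
v=∞: -47 < 0 and -6825434 < 0  ⇒  (a,b)_∞ = -1.
v=2: v_2(a)=6, v_2(b)=-5; units ≡ 1, 3 (mod 8); ε·ε+αω+βω = 0·1+6·1+-5·0 ≡ 0  ⇒  (a,b)_2 = +1.
v=23: a=23^2·(≡21), b=23^-1·(≡22) mod 23; (21|23)=-1, (22|23)=-1; (−1)^{2·-1·11}·(-1)^-1·(-1)^2 = -1.
v=3: a=3^-8·(≡1), b=3^12·(≡1) mod 3; (1|3)=+1, (1|3)=+1; (−1)^{-8·12·1}·(+1)^12·(+1)^-8 = +1.
v=11: a=11^2·(≡6), b=11^1·(≡9) mod 11; (6|11)=-1, (9|11)=+1; (−1)^{2·1·5}·(-1)^1·(+1)^2 = -1.
v=41: a=41^2·(≡17), b=41^1·(≡17) mod 41; (17|41)=-1, (17|41)=-1; (−1)^{2·1·20}·(-1)^1·(-1)^2 = -1.
v=47: a=47^3·(≡15), b=47^1·(≡4) mod 47; (15|47)=-1, (4|47)=+1; (−1)^{3·1·23}·(-1)^1·(+1)^3 = +1.
v=13: a=13^-2·(≡7), b=13^0·(≡11) mod 13; (7|13)=-1, (11|13)=-1; (−1)^{-2·0·6}·(-1)^0·(-1)^-2 = +1.
v=5: a=5^0·(≡2), b=5^-2·(≡1) mod 5; (2|5)=-1, (1|5)=+1; (−1)^{0·-2·2}·(-1)^-2·(+1)^0 = +1.
v=7: a=7^2·(≡4), b=7^1·(≡5) mod 7; (4|7)=+1, (5|7)=-1; (−1)^{2·1·3}·(+1)^1·(-1)^2 = +1.
|Ram(-47, -6825434)| = 4, even; anisotropic at {11, 23, 41, ∞}.

[11, 23, 41, inf]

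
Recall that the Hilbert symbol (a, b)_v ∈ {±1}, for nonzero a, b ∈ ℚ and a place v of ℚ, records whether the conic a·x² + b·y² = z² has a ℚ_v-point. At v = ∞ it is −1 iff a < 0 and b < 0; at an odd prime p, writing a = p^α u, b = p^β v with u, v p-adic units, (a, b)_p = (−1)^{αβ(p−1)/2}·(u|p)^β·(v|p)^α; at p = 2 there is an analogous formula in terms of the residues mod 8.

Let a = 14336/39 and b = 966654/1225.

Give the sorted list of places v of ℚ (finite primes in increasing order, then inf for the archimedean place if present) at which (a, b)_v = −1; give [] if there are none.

[7, 13]

(a, b) ≡ (546, 1326) mod (ℚ^×)²; places V = {2, 3, 5, 7, 13, 17, ∞}.
(a,b)_3: α=-1, u≡2; β=7, v≡1 (mod 3); (2|3)=-1, (1|3)=+1; sign (−1)^1·-1^7·+1^-1 = +1.
(a,b)_2: α=11, β=1; u≡1, v≡7 (mod 8); ε(u)ε(v)=0·1, αω(v)=11·0, βω(u)=1·0; sum ≡ 0  ⇒  +1.
(a,b)_5: α=0, u≡4; β=-2, v≡1 (mod 5); (4|5)=+1, (1|5)=+1; sign (−1)^0·+1^-2·+1^0 = +1.
(a,b)_17: α=0, u≡1; β=1, v≡14 (mod 17); (1|17)=+1, (14|17)=-1; sign (−1)^0·+1^1·-1^0 = +1.
(a,b)_7: α=1, u≡1; β=-2, v≡6 (mod 7); (1|7)=+1, (6|7)=-1; sign (−1)^0·+1^-2·-1^1 = -1.
(a,b)_∞: sgn(546)=+, sgn(1326)=+, so +1.
(a,b)_13: α=-1, u≡12; β=1, v≡8 (mod 13); (12|13)=+1, (8|13)=-1; sign (−1)^0·+1^1·-1^-1 = -1.
Ram(546, 1326) = {7, 13}; no ℚ_7-point on the conic.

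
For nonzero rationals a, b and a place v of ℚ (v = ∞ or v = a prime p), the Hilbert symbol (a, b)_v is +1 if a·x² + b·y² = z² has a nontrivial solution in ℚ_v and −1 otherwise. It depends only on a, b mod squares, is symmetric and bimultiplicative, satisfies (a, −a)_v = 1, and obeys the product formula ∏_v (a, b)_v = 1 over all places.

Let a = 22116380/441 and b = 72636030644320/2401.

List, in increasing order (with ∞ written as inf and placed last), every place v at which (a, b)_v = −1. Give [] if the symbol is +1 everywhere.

[2, 19]

Mod squares: a ≡ 45695, b ≡ 103929670. Check v ∈ {∞, 2, 3, 5, 7, 11, 13, 17, 19, 31, 37, 41}.
v=13: a=13^1·(≡11), b=13^1·(≡2) mod 13; (11|13)=-1, (2|13)=-1; (−1)^{1·1·6}·(-1)^1·(-1)^1 = +1.
v=41: a=41^0·(≡25), b=41^1·(≡16) mod 41; (25|41)=+1, (16|41)=+1; (−1)^{0·1·20}·(+1)^1·(+1)^0 = +1.
v=19: a=19^1·(≡1), b=19^2·(≡2) mod 19; (1|19)=+1, (2|19)=-1; (−1)^{1·2·9}·(+1)^2·(-1)^1 = -1.
v=17: a=17^0·(≡8), b=17^1·(≡9) mod 17; (8|17)=+1, (9|17)=+1; (−1)^{0·1·8}·(+1)^1·(+1)^0 = +1.
v=3: a=3^-2·(≡2), b=3^0·(≡1) mod 3; (2|3)=-1, (1|3)=+1; (−1)^{-2·0·1}·(-1)^0·(+1)^-2 = +1.
v=31: a=31^0·(≡16), b=31^1·(≡12) mod 31; (16|31)=+1, (12|31)=-1; (−1)^{0·1·15}·(+1)^1·(-1)^0 = +1.
v=2: v_2(a)=2, v_2(b)=5; units ≡ 7, 3 (mod 8); ε·ε+αω+βω = 1·1+2·1+5·0 ≡ 1  ⇒  (a,b)_2 = -1.
v=11: a=11^2·(≡4), b=11^2·(≡3) mod 11; (4|11)=+1, (3|11)=+1; (−1)^{2·2·5}·(+1)^2·(+1)^2 = +1.
v=∞: 45695 > 0 and 103929670 > 0  ⇒  (a,b)_∞ = +1.
v=37: a=37^1·(≡23), b=37^1·(≡5) mod 37; (23|37)=-1, (5|37)=-1; (−1)^{1·1·18}·(-1)^1·(-1)^1 = +1.
v=5: a=5^1·(≡1), b=5^1·(≡4) mod 5; (1|5)=+1, (4|5)=+1; (−1)^{1·1·2}·(+1)^1·(+1)^1 = +1.
v=7: a=7^-2·(≡3), b=7^-4·(≡3) mod 7; (3|7)=-1, (3|7)=-1; (−1)^{-2·-4·3}·(-1)^-4·(-1)^-2 = +1.
(45695, 103929670 / ℚ) ramifies at {2, 19}: a division algebra.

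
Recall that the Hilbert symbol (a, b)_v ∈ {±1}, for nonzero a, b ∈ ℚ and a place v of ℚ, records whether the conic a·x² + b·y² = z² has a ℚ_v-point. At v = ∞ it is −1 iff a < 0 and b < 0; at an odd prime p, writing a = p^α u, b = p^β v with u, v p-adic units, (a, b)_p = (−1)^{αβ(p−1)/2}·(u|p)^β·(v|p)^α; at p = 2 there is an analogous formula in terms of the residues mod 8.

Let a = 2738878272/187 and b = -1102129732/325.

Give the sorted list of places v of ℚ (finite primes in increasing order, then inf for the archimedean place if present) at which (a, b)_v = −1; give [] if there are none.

[2, 3, 11, 17, 19, 23]

(a, b) ≡ (98798271, -1937221) mod (ℚ^×)²; places V = {2, 3, 5, 11, 13, 17, 19, 23, 31, 43, ∞}.
(a,b)_31: α=1, u≡13; β=1, v≡10 (mod 31); (13|31)=-1, (10|31)=+1; sign (−1)^1·-1^1·+1^1 = +1.
(a,b)_19: α=1, u≡10; β=1, v≡10 (mod 19); (10|19)=-1, (10|19)=-1; sign (−1)^1·-1^1·-1^1 = -1.
(a,b)_23: α=1, u≡5; β=1, v≡15 (mod 23); (5|23)=-1, (15|23)=-1; sign (−1)^1·-1^1·-1^1 = -1.
(a,b)_13: α=1, u≡6; β=-1, v≡2 (mod 13); (6|13)=-1, (2|13)=-1; sign (−1)^0·-1^-1·-1^1 = +1.
(a,b)_11: α=-1, u≡7; β=1, v≡7 (mod 11); (7|11)=-1, (7|11)=-1; sign (−1)^1·-1^1·-1^-1 = -1.
(a,b)_3: α=5, u≡2; β=0, v≡2 (mod 3); (2|3)=-1, (2|3)=-1; sign (−1)^0·-1^0·-1^5 = -1.
(a,b)_17: α=-1, u≡4; β=0, v≡11 (mod 17); (4|17)=+1, (11|17)=-1; sign (−1)^0·+1^0·-1^-1 = -1.
(a,b)_5: α=0, u≡1; β=-2, v≡1 (mod 5); (1|5)=+1, (1|5)=+1; sign (−1)^0·+1^-2·+1^0 = +1.
(a,b)_∞: sgn(98798271)=+, sgn(-1937221)=−, so +1.
(a,b)_2: α=6, β=2; u≡7, v≡3 (mod 8); ε(u)ε(v)=1·1, αω(v)=6·1, βω(u)=2·0; sum ≡ 1  ⇒  -1.
(a,b)_43: α=0, u≡13; β=2, v≡25 (mod 43); (13|43)=+1, (25|43)=+1; sign (−1)^0·+1^2·+1^0 = +1.
Ram(98798271, -1937221) = {2, 3, 11, 17, 19, 23}; no ℚ_2-point on the conic.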